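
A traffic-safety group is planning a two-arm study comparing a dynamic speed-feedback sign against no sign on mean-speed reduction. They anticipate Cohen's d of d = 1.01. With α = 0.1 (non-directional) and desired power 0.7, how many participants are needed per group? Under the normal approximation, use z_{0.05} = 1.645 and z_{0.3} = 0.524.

For two independent groups with equal n: n = 2·((z_{α/2} + z_β) / d)².
z_{α/2} + z_β = 1.645 + 0.524 = 2.169.
n = 2 × (2.169 / 1.01)² = 2 × 2.148² = 2 × 4.61 = 9.2.
Round up to the next whole participant.

n = 10 per group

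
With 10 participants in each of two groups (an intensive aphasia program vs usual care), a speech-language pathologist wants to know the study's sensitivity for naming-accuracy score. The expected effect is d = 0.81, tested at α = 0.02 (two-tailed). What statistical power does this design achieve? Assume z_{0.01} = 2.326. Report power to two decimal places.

power ≈ 0.30

For two equal groups, power = Φ(d·√(n/2) − z_{α/2}).
d·√(n/2) = 0.81 × √(10/2) = 0.81 × 2.236 = 1.811.
z_β = 1.811 − 2.326 = -0.515.
Power = Φ(-0.515) = 0.303.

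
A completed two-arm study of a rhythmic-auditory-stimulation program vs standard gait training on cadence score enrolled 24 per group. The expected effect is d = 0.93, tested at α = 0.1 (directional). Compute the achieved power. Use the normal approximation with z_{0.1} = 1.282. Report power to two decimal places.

power ≈ 0.97

For two equal groups, power = Φ(d·√(n/2) − z_{α}).
d·√(n/2) = 0.93 × √(24/2) = 0.93 × 3.464 = 3.222.
z_β = 3.222 − 1.282 = 1.940.
Power = Φ(1.940) = 0.974.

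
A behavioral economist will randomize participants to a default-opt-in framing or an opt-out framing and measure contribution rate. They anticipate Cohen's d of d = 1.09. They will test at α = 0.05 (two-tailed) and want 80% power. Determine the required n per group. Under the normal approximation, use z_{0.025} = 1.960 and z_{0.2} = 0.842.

n = 14 per group

For two independent groups with equal n: n = 2·((z_{α/2} + z_β) / d)².
z_{α/2} + z_β = 1.960 + 0.842 = 2.802.
n = 2 × (2.802 / 1.09)² = 2 × 2.571² = 2 × 6.61 = 13.2.
Round up to the next whole participant.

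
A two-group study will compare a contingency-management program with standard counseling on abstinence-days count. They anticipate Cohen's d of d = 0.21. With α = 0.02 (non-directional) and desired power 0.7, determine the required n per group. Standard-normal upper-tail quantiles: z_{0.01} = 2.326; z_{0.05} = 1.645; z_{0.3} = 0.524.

n = 369 per group

For two independent groups with equal n: n = 2·((z_{α/2} + z_β) / d)².
z_{α/2} + z_β = 2.326 + 0.524 = 2.850.
n = 2 × (2.850 / 0.21)² = 2 × 13.571² = 2 × 184.18 = 368.4.
Round up to the next whole participant.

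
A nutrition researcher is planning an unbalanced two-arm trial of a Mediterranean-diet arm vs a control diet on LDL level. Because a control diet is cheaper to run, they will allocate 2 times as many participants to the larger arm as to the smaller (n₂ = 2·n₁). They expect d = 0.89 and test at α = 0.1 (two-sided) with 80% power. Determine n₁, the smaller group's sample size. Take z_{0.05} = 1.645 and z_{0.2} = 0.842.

n₁ = 12

With allocation ratio k = n₂/n₁ = 2, Var(x̄₁−x̄₂) = σ²(1/n₁ + 1/(k·n₁)) = σ²·(k+1)/(k·n₁).
So n₁ = (1 + 1/k)·((z_{α/2} + z_β)/d)² = 1.500 × (2.487/0.89)².
n₁ = 1.500 × 7.81 = 11.7.
Round up: n₁ = 12, giving n₂ = 2 × 12 = 24.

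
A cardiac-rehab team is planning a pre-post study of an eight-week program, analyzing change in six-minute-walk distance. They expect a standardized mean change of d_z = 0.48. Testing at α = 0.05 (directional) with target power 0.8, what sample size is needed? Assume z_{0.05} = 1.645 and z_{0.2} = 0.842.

n = 27 pairs

For a paired (one-sample on differences) test: n = ((z_{α} + z_β) / d)².
z_{α} + z_β = 1.645 + 0.842 = 2.487.
n = (2.487 / 0.48)² = 5.181² = 26.85.
Round up.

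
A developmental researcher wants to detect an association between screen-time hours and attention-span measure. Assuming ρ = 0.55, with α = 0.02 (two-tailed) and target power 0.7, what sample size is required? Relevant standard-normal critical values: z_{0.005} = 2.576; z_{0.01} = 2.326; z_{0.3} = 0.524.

Fisher's z: C = ½·ln((1+r)/(1−r)) = ½·ln(3.4444) = 0.6184.
n = ((z_{α/2} + z_β)/C)² + 3.
(2.326 + 0.524) / 0.6184 = 2.850 / 0.6184 = 4.609.
n = 4.609² + 3 = 21.24 + 3 = 24.2.
Round up.

n = 25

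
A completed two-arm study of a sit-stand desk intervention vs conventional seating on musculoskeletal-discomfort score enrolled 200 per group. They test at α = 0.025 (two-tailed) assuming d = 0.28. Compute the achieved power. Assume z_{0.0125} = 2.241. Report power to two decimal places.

For two equal groups, power = Φ(d·√(n/2) − z_{α/2}).
d·√(n/2) = 0.28 × √(200/2) = 0.28 × 10.000 = 2.800.
z_β = 2.800 − 2.241 = 0.559.
Power = Φ(0.559) = 0.712.

power ≈ 0.71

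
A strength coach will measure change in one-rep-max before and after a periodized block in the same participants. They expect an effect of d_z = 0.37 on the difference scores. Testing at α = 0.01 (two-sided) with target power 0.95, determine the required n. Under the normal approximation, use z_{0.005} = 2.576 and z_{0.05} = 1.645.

n = 131 pairs

For a paired (one-sample on differences) test: n = ((z_{α/2} + z_β) / d)².
z_{α/2} + z_β = 2.576 + 1.645 = 4.221.
n = (4.221 / 0.37)² = 11.408² = 130.14.
Round up.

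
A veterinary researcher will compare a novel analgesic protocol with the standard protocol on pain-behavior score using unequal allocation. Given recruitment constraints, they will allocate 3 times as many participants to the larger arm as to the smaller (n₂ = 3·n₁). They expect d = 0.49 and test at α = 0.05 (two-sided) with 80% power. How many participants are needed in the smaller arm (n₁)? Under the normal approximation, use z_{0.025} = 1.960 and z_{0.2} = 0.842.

With allocation ratio k = n₂/n₁ = 3, Var(x̄₁−x̄₂) = σ²(1/n₁ + 1/(k·n₁)) = σ²·(k+1)/(k·n₁).
So n₁ = (1 + 1/k)·((z_{α/2} + z_β)/d)² = 1.333 × (2.802/0.49)².
n₁ = 1.333 × 32.70 = 43.6.
Round up: n₁ = 44, giving n₂ = 3 × 44 = 132.

n₁ = 44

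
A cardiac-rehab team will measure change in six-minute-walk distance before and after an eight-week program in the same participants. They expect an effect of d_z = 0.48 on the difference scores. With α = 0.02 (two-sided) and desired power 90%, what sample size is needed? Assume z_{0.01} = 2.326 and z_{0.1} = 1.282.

For a paired (one-sample on differences) test: n = ((z_{α/2} + z_β) / d)².
z_{α/2} + z_β = 2.326 + 1.282 = 3.608.
n = (3.608 / 0.48)² = 7.517² = 56.50.
Round up.

n = 57 pairs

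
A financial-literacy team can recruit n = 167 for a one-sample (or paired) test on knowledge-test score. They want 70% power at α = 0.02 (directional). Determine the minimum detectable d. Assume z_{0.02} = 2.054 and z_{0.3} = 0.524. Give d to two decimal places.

d_min ≈ 0.20

For a single sample (or paired design) of n = 167: d_min = (z_{α} + z_β)/√n.
z-sum = 2.054 + 0.524 = 2.578.
d_min = 2.578 / √167 = 2.578 / 12.923 = 0.199.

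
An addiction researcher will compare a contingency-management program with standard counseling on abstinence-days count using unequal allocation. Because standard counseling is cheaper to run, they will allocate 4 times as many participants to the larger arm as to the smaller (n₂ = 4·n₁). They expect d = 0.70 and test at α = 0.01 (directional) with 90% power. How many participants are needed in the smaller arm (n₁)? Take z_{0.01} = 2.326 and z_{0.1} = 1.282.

n₁ = 34

With allocation ratio k = n₂/n₁ = 4, Var(x̄₁−x̄₂) = σ²(1/n₁ + 1/(k·n₁)) = σ²·(k+1)/(k·n₁).
So n₁ = (1 + 1/k)·((z_{α} + z_β)/d)² = 1.250 × (3.608/0.70)².
n₁ = 1.250 × 26.57 = 33.2.
Round up: n₁ = 34, giving n₂ = 4 × 34 = 136.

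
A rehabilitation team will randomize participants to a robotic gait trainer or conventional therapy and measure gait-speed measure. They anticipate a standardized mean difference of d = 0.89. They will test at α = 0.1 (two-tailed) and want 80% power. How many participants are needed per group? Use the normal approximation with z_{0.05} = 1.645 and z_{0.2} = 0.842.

For two independent groups with equal n: n = 2·((z_{α/2} + z_β) / d)².
z_{α/2} + z_β = 1.645 + 0.842 = 2.487.
n = 2 × (2.487 / 0.89)² = 2 × 2.794² = 2 × 7.81 = 15.6.
Round up to the next whole participant.

n = 16 per group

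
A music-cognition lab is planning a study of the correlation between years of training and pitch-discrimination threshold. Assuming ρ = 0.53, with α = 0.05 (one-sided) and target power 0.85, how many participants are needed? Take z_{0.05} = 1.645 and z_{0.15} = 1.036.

Fisher's z: C = ½·ln((1+r)/(1−r)) = ½·ln(3.2553) = 0.5901.
n = ((z_{α} + z_β)/C)² + 3.
(1.645 + 1.036) / 0.5901 = 2.681 / 0.5901 = 4.543.
n = 4.543² + 3 = 20.64 + 3 = 23.6.
Round up.

n = 24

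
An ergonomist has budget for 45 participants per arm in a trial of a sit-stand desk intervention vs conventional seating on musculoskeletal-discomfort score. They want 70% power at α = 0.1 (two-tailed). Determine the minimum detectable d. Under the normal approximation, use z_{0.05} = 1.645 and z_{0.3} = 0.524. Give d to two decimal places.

d_min ≈ 0.46

For two independent groups of n = 45 each: d_min = (z_{α/2} + z_β)·√(2/n).
z-sum = 1.645 + 0.524 = 2.169.
d_min = 2.169 × √(2/45) = 2.169 × 0.2108 = 0.457.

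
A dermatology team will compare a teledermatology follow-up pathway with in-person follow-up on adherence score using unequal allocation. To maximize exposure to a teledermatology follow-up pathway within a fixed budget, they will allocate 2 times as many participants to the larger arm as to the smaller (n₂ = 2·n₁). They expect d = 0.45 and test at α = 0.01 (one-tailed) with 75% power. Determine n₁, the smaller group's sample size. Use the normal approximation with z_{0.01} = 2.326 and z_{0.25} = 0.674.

n₁ = 67

With allocation ratio k = n₂/n₁ = 2, Var(x̄₁−x̄₂) = σ²(1/n₁ + 1/(k·n₁)) = σ²·(k+1)/(k·n₁).
So n₁ = (1 + 1/k)·((z_{α} + z_β)/d)² = 1.500 × (3.000/0.45)².
n₁ = 1.500 × 44.44 = 66.7.
Round up: n₁ = 67, giving n₂ = 2 × 67 = 134.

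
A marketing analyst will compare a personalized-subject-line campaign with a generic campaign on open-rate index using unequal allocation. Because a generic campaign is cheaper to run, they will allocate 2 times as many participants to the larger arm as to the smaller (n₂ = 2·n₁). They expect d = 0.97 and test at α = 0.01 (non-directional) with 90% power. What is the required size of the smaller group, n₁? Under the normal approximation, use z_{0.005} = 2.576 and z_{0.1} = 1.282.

With allocation ratio k = n₂/n₁ = 2, Var(x̄₁−x̄₂) = σ²(1/n₁ + 1/(k·n₁)) = σ²·(k+1)/(k·n₁).
So n₁ = (1 + 1/k)·((z_{α/2} + z_β)/d)² = 1.500 × (3.858/0.97)².
n₁ = 1.500 × 15.82 = 23.7.
Round up: n₁ = 24, giving n₂ = 2 × 24 = 48.

n₁ = 24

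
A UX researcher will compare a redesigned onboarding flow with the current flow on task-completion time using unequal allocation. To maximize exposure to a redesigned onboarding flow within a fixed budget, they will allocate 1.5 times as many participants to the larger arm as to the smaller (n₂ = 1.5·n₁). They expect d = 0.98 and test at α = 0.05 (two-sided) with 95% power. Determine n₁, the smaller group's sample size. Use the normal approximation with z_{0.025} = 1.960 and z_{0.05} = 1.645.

With allocation ratio k = n₂/n₁ = 1.5, Var(x̄₁−x̄₂) = σ²(1/n₁ + 1/(k·n₁)) = σ²·(k+1)/(k·n₁).
So n₁ = (1 + 1/k)·((z_{α/2} + z_β)/d)² = 1.667 × (3.605/0.98)².
n₁ = 1.667 × 13.53 = 22.6.
Round up: n₁ = 23, giving n₂ = ⌈1.5 × 23⌉ = ⌈34.5⌉ = 35.

n₁ = 23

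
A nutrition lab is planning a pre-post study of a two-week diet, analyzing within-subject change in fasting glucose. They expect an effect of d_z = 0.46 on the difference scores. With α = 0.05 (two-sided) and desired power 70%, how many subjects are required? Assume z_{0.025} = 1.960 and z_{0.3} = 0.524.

For a paired (one-sample on differences) test: n = ((z_{α/2} + z_β) / d)².
z_{α/2} + z_β = 1.960 + 0.524 = 2.484.
n = (2.484 / 0.46)² = 5.400² = 29.16.
Round up.

n = 30 pairs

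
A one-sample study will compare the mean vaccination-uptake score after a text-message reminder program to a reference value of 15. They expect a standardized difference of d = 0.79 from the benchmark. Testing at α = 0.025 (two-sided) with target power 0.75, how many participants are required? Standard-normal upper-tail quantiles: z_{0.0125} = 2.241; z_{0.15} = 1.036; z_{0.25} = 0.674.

For a one-sample test: n = ((z_{α/2} + z_β) / d)².
z_{α/2} + z_β = 2.241 + 0.674 = 2.915.
n = (2.915 / 0.79)² = 3.690² = 13.62.
Round up.

n = 14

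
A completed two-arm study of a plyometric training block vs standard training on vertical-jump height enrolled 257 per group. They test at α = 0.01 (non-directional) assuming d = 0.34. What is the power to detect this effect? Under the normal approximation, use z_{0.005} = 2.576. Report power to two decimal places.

For two equal groups, power = Φ(d·√(n/2) − z_{α/2}).
d·√(n/2) = 0.34 × √(257/2) = 0.34 × 11.336 = 3.854.
z_β = 3.854 − 2.576 = 1.278.
Power = Φ(1.278) = 0.899.

power ≈ 0.90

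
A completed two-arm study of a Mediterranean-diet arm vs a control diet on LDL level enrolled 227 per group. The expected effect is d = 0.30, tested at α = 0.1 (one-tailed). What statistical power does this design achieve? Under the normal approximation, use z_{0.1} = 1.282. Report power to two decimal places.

power ≈ 0.97

For two equal groups, power = Φ(d·√(n/2) − z_{α}).
d·√(n/2) = 0.30 × √(227/2) = 0.30 × 10.654 = 3.196.
z_β = 3.196 − 1.282 = 1.914.
Power = Φ(1.914) = 0.972.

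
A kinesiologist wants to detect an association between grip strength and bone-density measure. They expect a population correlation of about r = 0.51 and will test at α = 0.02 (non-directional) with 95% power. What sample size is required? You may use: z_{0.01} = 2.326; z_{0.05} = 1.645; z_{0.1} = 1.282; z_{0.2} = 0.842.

n = 53

Fisher's z: C = ½·ln((1+r)/(1−r)) = ½·ln(3.0816) = 0.5627.
n = ((z_{α/2} + z_β)/C)² + 3.
(2.326 + 1.645) / 0.5627 = 3.971 / 0.5627 = 7.057.
n = 7.057² + 3 = 49.80 + 3 = 52.8.
Round up.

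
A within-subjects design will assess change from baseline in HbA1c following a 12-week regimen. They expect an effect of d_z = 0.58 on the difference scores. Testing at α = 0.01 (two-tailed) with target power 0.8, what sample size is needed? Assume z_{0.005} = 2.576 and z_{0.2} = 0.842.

n = 35 pairs

For a paired (one-sample on differences) test: n = ((z_{α/2} + z_β) / d)².
z_{α/2} + z_β = 2.576 + 0.842 = 3.418.
n = (3.418 / 0.58)² = 5.893² = 34.73.
Round up.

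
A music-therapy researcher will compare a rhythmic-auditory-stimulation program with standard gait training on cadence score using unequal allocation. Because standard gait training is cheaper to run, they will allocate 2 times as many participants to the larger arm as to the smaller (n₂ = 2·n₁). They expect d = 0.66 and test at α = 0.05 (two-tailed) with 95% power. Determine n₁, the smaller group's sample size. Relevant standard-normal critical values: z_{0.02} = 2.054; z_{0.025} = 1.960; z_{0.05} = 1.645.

With allocation ratio k = n₂/n₁ = 2, Var(x̄₁−x̄₂) = σ²(1/n₁ + 1/(k·n₁)) = σ²·(k+1)/(k·n₁).
So n₁ = (1 + 1/k)·((z_{α/2} + z_β)/d)² = 1.500 × (3.605/0.66)².
n₁ = 1.500 × 29.83 = 44.8.
Round up: n₁ = 45, giving n₂ = 2 × 45 = 90.

n₁ = 45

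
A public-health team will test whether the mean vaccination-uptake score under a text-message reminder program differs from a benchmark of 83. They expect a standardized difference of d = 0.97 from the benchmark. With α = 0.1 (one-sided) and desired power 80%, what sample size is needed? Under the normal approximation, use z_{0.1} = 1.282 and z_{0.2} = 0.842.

For a one-sample test: n = ((z_{α} + z_β) / d)².
z_{α} + z_β = 1.282 + 0.842 = 2.124.
n = (2.124 / 0.97)² = 2.190² = 4.79.
Round up.

n = 5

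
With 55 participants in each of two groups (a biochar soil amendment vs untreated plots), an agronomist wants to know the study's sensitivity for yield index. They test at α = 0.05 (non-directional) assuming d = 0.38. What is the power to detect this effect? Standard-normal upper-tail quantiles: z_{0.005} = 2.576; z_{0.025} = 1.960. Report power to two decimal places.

For two equal groups, power = Φ(d·√(n/2) − z_{α/2}).
d·√(n/2) = 0.38 × √(55/2) = 0.38 × 5.244 = 1.993.
z_β = 1.993 − 1.960 = 0.033.
Power = Φ(0.033) = 0.513.

power ≈ 0.51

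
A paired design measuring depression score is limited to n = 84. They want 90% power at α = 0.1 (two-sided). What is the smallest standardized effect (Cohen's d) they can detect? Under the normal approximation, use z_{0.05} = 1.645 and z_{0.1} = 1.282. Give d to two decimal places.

For a single sample (or paired design) of n = 84: d_min = (z_{α/2} + z_β)/√n.
z-sum = 1.645 + 1.282 = 2.927.
d_min = 2.927 / √84 = 2.927 / 9.165 = 0.319.

d_min ≈ 0.32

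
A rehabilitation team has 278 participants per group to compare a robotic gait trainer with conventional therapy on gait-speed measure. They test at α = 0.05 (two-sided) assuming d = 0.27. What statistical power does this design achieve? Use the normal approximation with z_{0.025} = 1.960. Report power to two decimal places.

For two equal groups, power = Φ(d·√(n/2) − z_{α/2}).
d·√(n/2) = 0.27 × √(278/2) = 0.27 × 11.790 = 3.183.
z_β = 3.183 − 1.960 = 1.223.
Power = Φ(1.223) = 0.889.

power ≈ 0.89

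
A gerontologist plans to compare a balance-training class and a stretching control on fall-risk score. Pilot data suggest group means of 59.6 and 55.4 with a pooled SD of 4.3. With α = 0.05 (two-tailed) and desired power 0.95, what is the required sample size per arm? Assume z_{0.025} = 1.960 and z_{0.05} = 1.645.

Cohen's d = |M₁ − M₂| / SD_pooled = |59.6 − 55.4| / 4.3 = 4.2 / 4.3 = 0.977.
For two independent groups with equal n: n = 2·((z_{α/2} + z_β) / d)².
z_{α/2} + z_β = 1.960 + 1.645 = 3.605.
n = 2 × (3.605 / 0.977)² = 2 × 3.690² = 2 × 13.62 = 27.2.
Round up to the next whole participant.

n = 28 per group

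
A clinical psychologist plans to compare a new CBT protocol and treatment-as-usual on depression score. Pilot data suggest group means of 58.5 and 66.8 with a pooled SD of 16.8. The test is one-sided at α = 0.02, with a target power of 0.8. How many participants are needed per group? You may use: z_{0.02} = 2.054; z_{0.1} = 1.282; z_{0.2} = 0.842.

Cohen's d = |M₁ − M₂| / SD_pooled = |58.5 − 66.8| / 16.8 = 8.3 / 16.8 = 0.494.
For two independent groups with equal n: n = 2·((z_{α} + z_β) / d)².
z_{α} + z_β = 2.054 + 0.842 = 2.896.
n = 2 × (2.896 / 0.494)² = 2 × 5.862² = 2 × 34.37 = 68.7.
Round up to the next whole participant.

n = 69 per group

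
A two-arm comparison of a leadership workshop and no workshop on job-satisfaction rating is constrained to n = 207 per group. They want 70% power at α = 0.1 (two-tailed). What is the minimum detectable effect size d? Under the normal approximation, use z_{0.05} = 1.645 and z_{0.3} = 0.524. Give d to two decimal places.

For two independent groups of n = 207 each: d_min = (z_{α/2} + z_β)·√(2/n).
z-sum = 1.645 + 0.524 = 2.169.
d_min = 2.169 × √(2/207) = 2.169 × 0.0983 = 0.213.

d_min ≈ 0.21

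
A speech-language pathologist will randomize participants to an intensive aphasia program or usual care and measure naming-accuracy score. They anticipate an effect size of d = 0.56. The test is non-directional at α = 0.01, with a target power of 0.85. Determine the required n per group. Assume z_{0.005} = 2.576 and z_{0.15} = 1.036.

n = 84 per group

For two independent groups with equal n: n = 2·((z_{α/2} + z_β) / d)².
z_{α/2} + z_β = 2.576 + 1.036 = 3.612.
n = 2 × (3.612 / 0.56)² = 2 × 6.450² = 2 × 41.60 = 83.2.
Round up to the next whole participant.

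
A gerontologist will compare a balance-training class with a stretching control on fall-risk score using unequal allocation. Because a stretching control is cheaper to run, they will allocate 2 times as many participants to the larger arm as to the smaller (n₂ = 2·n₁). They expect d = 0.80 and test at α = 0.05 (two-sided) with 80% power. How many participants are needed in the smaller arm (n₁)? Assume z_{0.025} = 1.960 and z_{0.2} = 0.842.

n₁ = 19

With allocation ratio k = n₂/n₁ = 2, Var(x̄₁−x̄₂) = σ²(1/n₁ + 1/(k·n₁)) = σ²·(k+1)/(k·n₁).
So n₁ = (1 + 1/k)·((z_{α/2} + z_β)/d)² = 1.500 × (2.802/0.80)².
n₁ = 1.500 × 12.27 = 18.4.
Round up: n₁ = 19, giving n₂ = 2 × 19 = 38.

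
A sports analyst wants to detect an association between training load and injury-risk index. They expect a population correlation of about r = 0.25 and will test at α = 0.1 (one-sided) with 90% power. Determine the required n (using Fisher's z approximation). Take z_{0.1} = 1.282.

n = 104

Fisher's z: C = ½·ln((1+r)/(1−r)) = ½·ln(1.6667) = 0.2554.
n = ((z_{α} + z_β)/C)² + 3.
(1.282 + 1.282) / 0.2554 = 2.564 / 0.2554 = 10.039.
n = 10.039² + 3 = 100.78 + 3 = 103.8.
Round up.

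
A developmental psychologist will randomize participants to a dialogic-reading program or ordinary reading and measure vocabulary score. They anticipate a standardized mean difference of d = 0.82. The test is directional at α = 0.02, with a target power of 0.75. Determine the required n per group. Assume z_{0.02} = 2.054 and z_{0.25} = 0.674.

For two independent groups with equal n: n = 2·((z_{α} + z_β) / d)².
z_{α} + z_β = 2.054 + 0.674 = 2.728.
n = 2 × (2.728 / 0.82)² = 2 × 3.327² = 2 × 11.07 = 22.1.
Round up to the next whole participant.

n = 23 per group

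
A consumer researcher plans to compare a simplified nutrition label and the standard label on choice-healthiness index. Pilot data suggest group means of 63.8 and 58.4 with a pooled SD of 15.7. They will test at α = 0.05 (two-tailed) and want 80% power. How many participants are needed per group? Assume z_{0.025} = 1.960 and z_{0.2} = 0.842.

Cohen's d = |M₁ − M₂| / SD_pooled = |63.8 − 58.4| / 15.7 = 5.4 / 15.7 = 0.344.
For two independent groups with equal n: n = 2·((z_{α/2} + z_β) / d)².
z_{α/2} + z_β = 1.960 + 0.842 = 2.802.
n = 2 × (2.802 / 0.344)² = 2 × 8.145² = 2 × 66.35 = 132.7.
Round up to the next whole participant.

n = 133 per group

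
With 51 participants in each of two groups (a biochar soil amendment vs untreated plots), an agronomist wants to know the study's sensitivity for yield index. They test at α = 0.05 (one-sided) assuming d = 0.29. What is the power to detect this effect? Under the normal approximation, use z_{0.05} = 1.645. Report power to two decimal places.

For two equal groups, power = Φ(d·√(n/2) − z_{α}).
d·√(n/2) = 0.29 × √(51/2) = 0.29 × 5.050 = 1.464.
z_β = 1.464 − 1.645 = -0.181.
Power = Φ(-0.181) = 0.428.

power ≈ 0.43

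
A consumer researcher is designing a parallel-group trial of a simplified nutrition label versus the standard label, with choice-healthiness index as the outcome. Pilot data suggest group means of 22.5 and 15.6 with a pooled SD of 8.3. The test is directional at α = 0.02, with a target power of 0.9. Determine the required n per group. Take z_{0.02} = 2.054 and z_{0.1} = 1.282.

Cohen's d = |M₁ − M₂| / SD_pooled = |22.5 − 15.6| / 8.3 = 6.9 / 8.3 = 0.831.
For two independent groups with equal n: n = 2·((z_{α} + z_β) / d)².
z_{α} + z_β = 2.054 + 1.282 = 3.336.
n = 2 × (3.336 / 0.831)² = 2 × 4.014² = 2 × 16.12 = 32.2.
Round up to the next whole participant.

n = 33 per group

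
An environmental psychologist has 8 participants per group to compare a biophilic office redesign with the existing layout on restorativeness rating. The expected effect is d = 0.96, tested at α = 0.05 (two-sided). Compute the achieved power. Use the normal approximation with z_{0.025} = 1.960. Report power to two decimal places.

For two equal groups, power = Φ(d·√(n/2) − z_{α/2}).
d·√(n/2) = 0.96 × √(8/2) = 0.96 × 2.000 = 1.920.
z_β = 1.920 − 1.960 = -0.040.
Power = Φ(-0.040) = 0.484.

power ≈ 0.48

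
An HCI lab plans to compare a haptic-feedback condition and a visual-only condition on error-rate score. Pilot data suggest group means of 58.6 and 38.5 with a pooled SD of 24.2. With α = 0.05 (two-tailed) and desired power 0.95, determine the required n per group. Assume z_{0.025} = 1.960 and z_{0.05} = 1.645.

n = 38 per group

Cohen's d = |M₁ − M₂| / SD_pooled = |58.6 − 38.5| / 24.2 = 20.1 / 24.2 = 0.831.
For two independent groups with equal n: n = 2·((z_{α/2} + z_β) / d)².
z_{α/2} + z_β = 1.960 + 1.645 = 3.605.
n = 2 × (3.605 / 0.831)² = 2 × 4.338² = 2 × 18.82 = 37.6.
Round up to the next whole participant.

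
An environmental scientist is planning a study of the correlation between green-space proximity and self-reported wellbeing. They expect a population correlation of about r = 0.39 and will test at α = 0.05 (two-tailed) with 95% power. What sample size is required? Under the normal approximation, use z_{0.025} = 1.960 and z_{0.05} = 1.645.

n = 80

Fisher's z: C = ½·ln((1+r)/(1−r)) = ½·ln(2.2787) = 0.4118.
n = ((z_{α/2} + z_β)/C)² + 3.
(1.960 + 1.645) / 0.4118 = 3.605 / 0.4118 = 8.754.
n = 8.754² + 3 = 76.64 + 3 = 79.6.
Round up.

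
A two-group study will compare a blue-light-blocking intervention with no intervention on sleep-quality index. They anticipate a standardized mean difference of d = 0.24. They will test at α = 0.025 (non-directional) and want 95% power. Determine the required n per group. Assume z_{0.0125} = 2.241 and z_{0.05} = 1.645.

n = 525 per group

For two independent groups with equal n: n = 2·((z_{α/2} + z_β) / d)².
z_{α/2} + z_β = 2.241 + 1.645 = 3.886.
n = 2 × (3.886 / 0.24)² = 2 × 16.192² = 2 × 262.17 = 524.3.
Round up to the next whole participant.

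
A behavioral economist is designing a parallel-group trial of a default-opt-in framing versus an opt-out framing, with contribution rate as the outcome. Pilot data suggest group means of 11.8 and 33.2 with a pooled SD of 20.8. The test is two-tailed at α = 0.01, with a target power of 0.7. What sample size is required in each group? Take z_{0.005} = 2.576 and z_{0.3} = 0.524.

Cohen's d = |M₁ − M₂| / SD_pooled = |11.8 − 33.2| / 20.8 = 21.4 / 20.8 = 1.029.
For two independent groups with equal n: n = 2·((z_{α/2} + z_β) / d)².
z_{α/2} + z_β = 2.576 + 0.524 = 3.100.
n = 2 × (3.100 / 1.029)² = 2 × 3.013² = 2 × 9.08 = 18.2.
Round up to the next whole participant.

n = 19 per group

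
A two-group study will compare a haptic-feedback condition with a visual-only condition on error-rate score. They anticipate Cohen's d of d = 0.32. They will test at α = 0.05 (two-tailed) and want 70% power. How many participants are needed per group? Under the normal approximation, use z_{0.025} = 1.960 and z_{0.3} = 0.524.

For two independent groups with equal n: n = 2·((z_{α/2} + z_β) / d)².
z_{α/2} + z_β = 1.960 + 0.524 = 2.484.
n = 2 × (2.484 / 0.32)² = 2 × 7.763² = 2 × 60.26 = 120.5.
Round up to the next whole participant.

n = 121 per group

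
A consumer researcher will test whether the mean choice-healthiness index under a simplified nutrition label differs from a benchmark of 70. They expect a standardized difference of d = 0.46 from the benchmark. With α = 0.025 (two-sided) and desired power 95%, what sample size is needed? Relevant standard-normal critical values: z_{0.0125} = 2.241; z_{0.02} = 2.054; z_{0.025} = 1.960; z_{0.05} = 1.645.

For a one-sample test: n = ((z_{α/2} + z_β) / d)².
z_{α/2} + z_β = 2.241 + 1.645 = 3.886.
n = (3.886 / 0.46)² = 8.448² = 71.37.
Round up.

n = 72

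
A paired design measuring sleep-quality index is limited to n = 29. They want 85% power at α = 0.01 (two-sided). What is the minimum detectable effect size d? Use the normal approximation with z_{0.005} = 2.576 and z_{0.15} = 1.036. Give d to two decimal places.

For a single sample (or paired design) of n = 29: d_min = (z_{α/2} + z_β)/√n.
z-sum = 2.576 + 1.036 = 3.612.
d_min = 3.612 / √29 = 3.612 / 5.385 = 0.671.

d_min ≈ 0.67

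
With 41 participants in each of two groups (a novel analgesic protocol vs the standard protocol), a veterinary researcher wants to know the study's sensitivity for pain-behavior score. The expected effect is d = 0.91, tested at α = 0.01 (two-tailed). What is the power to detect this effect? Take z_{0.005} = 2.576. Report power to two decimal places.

power ≈ 0.94

For two equal groups, power = Φ(d·√(n/2) − z_{α/2}).
d·√(n/2) = 0.91 × √(41/2) = 0.91 × 4.528 = 4.120.
z_β = 4.120 − 2.576 = 1.544.
Power = Φ(1.544) = 0.939.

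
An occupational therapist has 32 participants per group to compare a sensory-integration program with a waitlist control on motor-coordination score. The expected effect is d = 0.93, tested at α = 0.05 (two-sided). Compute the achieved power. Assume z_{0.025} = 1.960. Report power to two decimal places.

power ≈ 0.96

For two equal groups, power = Φ(d·√(n/2) − z_{α/2}).
d·√(n/2) = 0.93 × √(32/2) = 0.93 × 4.000 = 3.720.
z_β = 3.720 − 1.960 = 1.760.
Power = Φ(1.760) = 0.961.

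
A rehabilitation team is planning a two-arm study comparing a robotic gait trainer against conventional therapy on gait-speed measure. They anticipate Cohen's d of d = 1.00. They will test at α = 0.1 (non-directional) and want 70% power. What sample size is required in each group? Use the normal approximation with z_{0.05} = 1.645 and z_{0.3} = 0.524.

For two independent groups with equal n: n = 2·((z_{α/2} + z_β) / d)².
z_{α/2} + z_β = 1.645 + 0.524 = 2.169.
n = 2 × (2.169 / 1.00)² = 2 × 2.169² = 2 × 4.70 = 9.4.
Round up to the next whole participant.

n = 10 per group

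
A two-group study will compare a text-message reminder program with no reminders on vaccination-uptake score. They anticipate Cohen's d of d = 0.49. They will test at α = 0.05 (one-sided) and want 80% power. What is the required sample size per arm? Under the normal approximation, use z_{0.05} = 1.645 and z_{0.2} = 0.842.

n = 52 per group

For two independent groups with equal n: n = 2·((z_{α} + z_β) / d)².
z_{α} + z_β = 1.645 + 0.842 = 2.487.
n = 2 × (2.487 / 0.49)² = 2 × 5.076² = 2 × 25.76 = 51.5.
Round up to the next whole participant.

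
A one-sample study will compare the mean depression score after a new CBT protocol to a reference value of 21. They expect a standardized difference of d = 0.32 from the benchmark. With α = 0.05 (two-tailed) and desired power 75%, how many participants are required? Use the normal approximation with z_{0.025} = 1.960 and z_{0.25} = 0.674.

n = 68

For a one-sample test: n = ((z_{α/2} + z_β) / d)².
z_{α/2} + z_β = 1.960 + 0.674 = 2.634.
n = (2.634 / 0.32)² = 8.231² = 67.75.
Round up.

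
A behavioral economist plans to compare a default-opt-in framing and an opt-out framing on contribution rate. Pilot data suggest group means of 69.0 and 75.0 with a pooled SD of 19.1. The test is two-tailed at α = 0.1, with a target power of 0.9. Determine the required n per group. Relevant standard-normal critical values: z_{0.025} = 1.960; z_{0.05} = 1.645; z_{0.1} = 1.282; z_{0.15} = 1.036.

n = 174 per group

Cohen's d = |M₁ − M₂| / SD_pooled = |69.0 − 75.0| / 19.1 = 6.0 / 19.1 = 0.314.
For two independent groups with equal n: n = 2·((z_{α/2} + z_β) / d)².
z_{α/2} + z_β = 1.645 + 1.282 = 2.927.
n = 2 × (2.927 / 0.314)² = 2 × 9.322² = 2 × 86.89 = 173.8.
Round up to the next whole participant.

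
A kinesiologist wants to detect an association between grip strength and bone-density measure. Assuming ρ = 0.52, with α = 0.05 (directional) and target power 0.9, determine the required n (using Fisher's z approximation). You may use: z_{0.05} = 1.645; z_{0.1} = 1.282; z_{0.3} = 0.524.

Fisher's z: C = ½·ln((1+r)/(1−r)) = ½·ln(3.1667) = 0.5763.
n = ((z_{α} + z_β)/C)² + 3.
(1.645 + 1.282) / 0.5763 = 2.927 / 0.5763 = 5.079.
n = 5.079² + 3 = 25.80 + 3 = 28.8.
Round up.

n = 29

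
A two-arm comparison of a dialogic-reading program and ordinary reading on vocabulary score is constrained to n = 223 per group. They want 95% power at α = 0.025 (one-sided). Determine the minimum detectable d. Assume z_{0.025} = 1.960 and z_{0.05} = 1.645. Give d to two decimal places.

For two independent groups of n = 223 each: d_min = (z_{α} + z_β)·√(2/n).
z-sum = 1.960 + 1.645 = 3.605.
d_min = 3.605 × √(2/223) = 3.605 × 0.0947 = 0.341.

d_min ≈ 0.34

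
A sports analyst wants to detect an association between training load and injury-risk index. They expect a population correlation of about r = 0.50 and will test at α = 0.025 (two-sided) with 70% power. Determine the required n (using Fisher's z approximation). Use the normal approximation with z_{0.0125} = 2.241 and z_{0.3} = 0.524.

n = 29

Fisher's z: C = ½·ln((1+r)/(1−r)) = ½·ln(3.0000) = 0.5493.
n = ((z_{α/2} + z_β)/C)² + 3.
(2.241 + 0.524) / 0.5493 = 2.765 / 0.5493 = 5.034.
n = 5.034² + 3 = 25.34 + 3 = 28.3.
Round up.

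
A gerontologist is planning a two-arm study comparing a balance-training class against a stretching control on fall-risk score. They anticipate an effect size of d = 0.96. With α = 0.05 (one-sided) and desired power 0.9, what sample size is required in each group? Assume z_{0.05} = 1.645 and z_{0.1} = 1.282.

For two independent groups with equal n: n = 2·((z_{α} + z_β) / d)².
z_{α} + z_β = 1.645 + 1.282 = 2.927.
n = 2 × (2.927 / 0.96)² = 2 × 3.049² = 2 × 9.30 = 18.6.
Round up to the next whole participant.

n = 19 per group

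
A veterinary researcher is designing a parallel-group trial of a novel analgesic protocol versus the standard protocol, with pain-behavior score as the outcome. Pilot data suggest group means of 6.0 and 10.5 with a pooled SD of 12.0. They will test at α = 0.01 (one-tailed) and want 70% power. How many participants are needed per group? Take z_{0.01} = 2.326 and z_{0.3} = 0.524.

Cohen's d = |M₁ − M₂| / SD_pooled = |6.0 − 10.5| / 12.0 = 4.5 / 12.0 = 0.375.
For two independent groups with equal n: n = 2·((z_{α} + z_β) / d)².
z_{α} + z_β = 2.326 + 0.524 = 2.850.
n = 2 × (2.850 / 0.375)² = 2 × 7.600² = 2 × 57.76 = 115.5.
Round up to the next whole participant.

n = 116 per group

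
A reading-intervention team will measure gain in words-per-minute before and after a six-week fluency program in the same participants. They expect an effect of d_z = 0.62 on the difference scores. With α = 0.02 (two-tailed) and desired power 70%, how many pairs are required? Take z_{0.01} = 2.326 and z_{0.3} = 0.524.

For a paired (one-sample on differences) test: n = ((z_{α/2} + z_β) / d)².
z_{α/2} + z_β = 2.326 + 0.524 = 2.850.
n = (2.850 / 0.62)² = 4.597² = 21.13.
Round up.

n = 22 pairs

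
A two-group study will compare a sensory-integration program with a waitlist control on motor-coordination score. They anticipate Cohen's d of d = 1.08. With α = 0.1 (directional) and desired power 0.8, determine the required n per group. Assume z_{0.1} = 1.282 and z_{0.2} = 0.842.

n = 8 per group

For two independent groups with equal n: n = 2·((z_{α} + z_β) / d)².
z_{α} + z_β = 1.282 + 0.842 = 2.124.
n = 2 × (2.124 / 1.08)² = 2 × 1.967² = 2 × 3.87 = 7.7.
Round up to the next whole participant.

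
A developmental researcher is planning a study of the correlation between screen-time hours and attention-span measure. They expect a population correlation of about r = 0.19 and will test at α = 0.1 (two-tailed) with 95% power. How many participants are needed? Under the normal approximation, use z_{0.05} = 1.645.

n = 296

Fisher's z: C = ½·ln((1+r)/(1−r)) = ½·ln(1.4691) = 0.1923.
n = ((z_{α/2} + z_β)/C)² + 3.
(1.645 + 1.645) / 0.1923 = 3.290 / 0.1923 = 17.109.
n = 17.109² + 3 = 292.71 + 3 = 295.7.
Round up.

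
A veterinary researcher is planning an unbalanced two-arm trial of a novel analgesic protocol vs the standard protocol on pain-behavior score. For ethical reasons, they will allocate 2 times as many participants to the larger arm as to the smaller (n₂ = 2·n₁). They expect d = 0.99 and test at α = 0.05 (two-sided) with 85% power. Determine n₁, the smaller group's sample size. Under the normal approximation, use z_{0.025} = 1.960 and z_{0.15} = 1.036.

With allocation ratio k = n₂/n₁ = 2, Var(x̄₁−x̄₂) = σ²(1/n₁ + 1/(k·n₁)) = σ²·(k+1)/(k·n₁).
So n₁ = (1 + 1/k)·((z_{α/2} + z_β)/d)² = 1.500 × (2.996/0.99)².
n₁ = 1.500 × 9.16 = 13.7.
Round up: n₁ = 14, giving n₂ = 2 × 14 = 28.

n₁ = 14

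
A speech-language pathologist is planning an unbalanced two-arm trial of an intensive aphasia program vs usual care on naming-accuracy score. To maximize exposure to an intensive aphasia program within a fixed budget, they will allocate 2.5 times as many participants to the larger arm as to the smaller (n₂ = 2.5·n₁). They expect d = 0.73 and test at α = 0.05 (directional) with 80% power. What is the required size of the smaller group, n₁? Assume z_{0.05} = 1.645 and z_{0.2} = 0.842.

n₁ = 17

With allocation ratio k = n₂/n₁ = 2.5, Var(x̄₁−x̄₂) = σ²(1/n₁ + 1/(k·n₁)) = σ²·(k+1)/(k·n₁).
So n₁ = (1 + 1/k)·((z_{α} + z_β)/d)² = 1.400 × (2.487/0.73)².
n₁ = 1.400 × 11.61 = 16.2.
Round up: n₁ = 17, giving n₂ = ⌈2.5 × 17⌉ = ⌈42.5⌉ = 43.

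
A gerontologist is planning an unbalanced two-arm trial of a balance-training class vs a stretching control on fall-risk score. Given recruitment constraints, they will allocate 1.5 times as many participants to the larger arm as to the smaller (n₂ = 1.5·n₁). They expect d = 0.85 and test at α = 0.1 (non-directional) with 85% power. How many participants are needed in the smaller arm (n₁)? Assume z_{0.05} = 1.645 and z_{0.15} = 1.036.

n₁ = 17

With allocation ratio k = n₂/n₁ = 1.5, Var(x̄₁−x̄₂) = σ²(1/n₁ + 1/(k·n₁)) = σ²·(k+1)/(k·n₁).
So n₁ = (1 + 1/k)·((z_{α/2} + z_β)/d)² = 1.667 × (2.681/0.85)².
n₁ = 1.667 × 9.95 = 16.6.
Round up: n₁ = 17, giving n₂ = ⌈1.5 × 17⌉ = ⌈25.5⌉ = 26.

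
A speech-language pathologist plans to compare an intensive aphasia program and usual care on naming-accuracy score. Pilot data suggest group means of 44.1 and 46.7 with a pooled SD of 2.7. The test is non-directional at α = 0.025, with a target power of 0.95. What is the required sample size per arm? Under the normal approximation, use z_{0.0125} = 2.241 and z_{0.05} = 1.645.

n = 33 per group

Cohen's d = |M₁ − M₂| / SD_pooled = |44.1 − 46.7| / 2.7 = 2.6 / 2.7 = 0.963.
For two independent groups with equal n: n = 2·((z_{α/2} + z_β) / d)².
z_{α/2} + z_β = 2.241 + 1.645 = 3.886.
n = 2 × (3.886 / 0.963)² = 2 × 4.035² = 2 × 16.28 = 32.6.
Round up to the next whole participant.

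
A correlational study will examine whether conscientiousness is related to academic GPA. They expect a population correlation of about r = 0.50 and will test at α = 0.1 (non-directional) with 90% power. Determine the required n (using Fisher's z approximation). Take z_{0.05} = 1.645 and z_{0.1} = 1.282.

n = 32

Fisher's z: C = ½·ln((1+r)/(1−r)) = ½·ln(3.0000) = 0.5493.
n = ((z_{α/2} + z_β)/C)² + 3.
(1.645 + 1.282) / 0.5493 = 2.927 / 0.5493 = 5.329.
n = 5.329² + 3 = 28.39 + 3 = 31.4.
Round up.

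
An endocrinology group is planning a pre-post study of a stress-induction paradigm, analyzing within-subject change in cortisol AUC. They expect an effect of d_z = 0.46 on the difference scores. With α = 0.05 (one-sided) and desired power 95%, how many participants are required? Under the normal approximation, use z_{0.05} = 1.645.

n = 52 pairs

For a paired (one-sample on differences) test: n = ((z_{α} + z_β) / d)².
z_{α} + z_β = 1.645 + 1.645 = 3.290.
n = (3.290 / 0.46)² = 7.152² = 51.15.
Round up.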